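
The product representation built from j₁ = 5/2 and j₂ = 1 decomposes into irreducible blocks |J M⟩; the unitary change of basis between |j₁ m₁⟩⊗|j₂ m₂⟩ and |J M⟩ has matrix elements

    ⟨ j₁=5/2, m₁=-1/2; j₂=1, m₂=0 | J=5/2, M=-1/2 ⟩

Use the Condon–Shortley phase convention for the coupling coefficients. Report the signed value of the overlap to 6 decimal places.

-0.169031  (= −√(1/35))

j₁+j₂−J=1  J+j₁−j₂=4  J−j₁+j₂=1  j₁+j₂+J+1=7
(j₁±m₁, j₂±m₂, J±M) = (2,3,1,1,2,3)
P² = 144/35
sum k=0..1:
  [0] +1/6 = 1/6
  [1] −1/4 = -1/4
S = -1/12
C² = P²·S² = 1/35 ; C = -0.169031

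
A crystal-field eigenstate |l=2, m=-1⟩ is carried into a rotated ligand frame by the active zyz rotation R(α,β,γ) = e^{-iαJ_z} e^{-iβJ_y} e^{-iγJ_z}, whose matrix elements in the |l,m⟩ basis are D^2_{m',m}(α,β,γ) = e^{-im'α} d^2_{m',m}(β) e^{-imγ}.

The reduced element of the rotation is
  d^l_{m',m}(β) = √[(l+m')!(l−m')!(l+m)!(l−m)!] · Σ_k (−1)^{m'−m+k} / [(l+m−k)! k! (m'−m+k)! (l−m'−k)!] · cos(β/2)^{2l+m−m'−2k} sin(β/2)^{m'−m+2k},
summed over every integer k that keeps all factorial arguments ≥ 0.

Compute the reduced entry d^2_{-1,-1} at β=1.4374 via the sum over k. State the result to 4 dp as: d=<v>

d=-0.4158

d^2_{-1,-1}(β=1.4374) via the finite sum:
Half-angle: c=0.752662, s=0.658407. N=√(1·6·1·6)=6.000000
The bounds max(0,m−m')=0 and min(l+m,l−m')=1 give 2 terms
  k=0: (−1)^0·6.0000/(6)·0.7527^4·0.6584^0 = +0.320923
  k=1: (−1)^1·6.0000/(2)·0.7527^2·0.6584^2 = -0.736733
d^2_{-1,-1}(1.4374) = +0.320923 -0.736733 = -0.415810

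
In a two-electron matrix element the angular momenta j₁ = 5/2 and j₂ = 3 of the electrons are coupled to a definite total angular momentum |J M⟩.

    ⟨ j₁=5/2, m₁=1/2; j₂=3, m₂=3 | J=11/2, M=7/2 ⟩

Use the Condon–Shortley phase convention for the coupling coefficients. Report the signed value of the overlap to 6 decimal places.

+√(2/11) ≈ +0.426401

j₁+j₂−J=0  J+j₁−j₂=5  J−j₁+j₂=6  j₁+j₂+J+1=12
(j₁±m₁, j₂±m₂, J±M) = (3,2,6,0,9,2)
P² = 149299200/11
sum k=0..0:
  [0] +1/8640 = 1/8640
S = 1/8640
C² = P²·S² = 2/11 ; C = +0.426401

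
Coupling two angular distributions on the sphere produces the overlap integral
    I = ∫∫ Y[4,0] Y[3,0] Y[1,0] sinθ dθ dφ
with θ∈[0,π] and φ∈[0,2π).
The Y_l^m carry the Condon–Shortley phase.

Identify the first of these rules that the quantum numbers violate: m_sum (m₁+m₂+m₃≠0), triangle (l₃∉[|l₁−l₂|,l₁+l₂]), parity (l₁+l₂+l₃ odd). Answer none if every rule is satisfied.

none

Σmᵢ = 0  ✓
l₃∈[|l₁−l₂|,l₁+l₂]=[1,7], have l₃=1  ✓
Σlᵢ = 8 ⇒ even  ✓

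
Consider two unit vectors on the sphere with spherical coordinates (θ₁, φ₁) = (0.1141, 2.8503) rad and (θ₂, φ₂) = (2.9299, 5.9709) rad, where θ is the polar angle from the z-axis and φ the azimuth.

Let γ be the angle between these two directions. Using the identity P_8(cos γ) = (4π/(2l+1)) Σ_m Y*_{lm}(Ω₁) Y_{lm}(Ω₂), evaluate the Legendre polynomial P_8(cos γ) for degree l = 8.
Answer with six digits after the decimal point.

0.835533

Term-by-term m-sum for l=8 (normalisation 4π/17 = 0.739198):
  m=-8: Y*=-0.00000 - 0.00000j  Y=-0.00000 + 0.00000j  product 0.00000 + 0.00000j
  m=-7: Y*=0.00000 + 0.00000j  Y=0.00002 - 0.00003j  product 0.00000 + 0.00000j
  m=-6: Y*=-0.00000 - 0.00001j  Y=-0.00013 + 0.00041j  product 0.00000 + 0.00000j
  m=-5: Y*=-0.00002 + 0.00018j  Y=-0.00003 - 0.00369j  product 0.00000 + 0.00000j
  m=-4: Y*=0.00087 - 0.00202j  Y=0.00741 + 0.02223j  product 0.00005 + 0.00000j
  m=-3: Y*=-0.01260 + 0.01506j  Y=-0.06466 - 0.08795j  product 0.00214 + 0.00013j
  m=-2: Y*=0.10392 - 0.06847j  Y=0.28619 + 0.20630j  product 0.04387 + 0.00184j
  m=-1: Y*=-0.47907 + 0.14364j  Y=-0.64599 - 0.20856j  product 0.33943 + 0.00713j
  m=+0: Y*=0.90597 + 0.00000j  Y=0.39663 + 0.00000j  product 0.35934 + 0.00000j
  m=+1: Y*=0.47907 + 0.14364j  Y=0.64599 - 0.20856j  product 0.33943 - 0.00713j
  m=+2: Y*=0.10392 + 0.06847j  Y=0.28619 - 0.20630j  product 0.04387 - 0.00184j
  m=+3: Y*=0.01260 + 0.01506j  Y=0.06466 - 0.08795j  product 0.00214 - 0.00013j
  m=+4: Y*=0.00087 + 0.00202j  Y=0.00741 - 0.02223j  product 0.00005 - 0.00000j
  m=+5: Y*=0.00002 + 0.00018j  Y=0.00003 - 0.00369j  product 0.00000 - 0.00000j
  m=+6: Y*=-0.00000 + 0.00001j  Y=-0.00013 - 0.00041j  product 0.00000 - 0.00000j
  m=+7: Y*=-0.00000 + 0.00000j  Y=-0.00002 - 0.00003j  product 0.00000 - 0.00000j
  m=+8: Y*=-0.00000 + 0.00000j  Y=-0.00000 - 0.00000j  product 0.00000 - 0.00000j
Total Σ_m = 1.13032 - 0.00000j. Multiply by 0.739198: 0.83553 - 0.00000j. P_8(cos γ) = 0.835533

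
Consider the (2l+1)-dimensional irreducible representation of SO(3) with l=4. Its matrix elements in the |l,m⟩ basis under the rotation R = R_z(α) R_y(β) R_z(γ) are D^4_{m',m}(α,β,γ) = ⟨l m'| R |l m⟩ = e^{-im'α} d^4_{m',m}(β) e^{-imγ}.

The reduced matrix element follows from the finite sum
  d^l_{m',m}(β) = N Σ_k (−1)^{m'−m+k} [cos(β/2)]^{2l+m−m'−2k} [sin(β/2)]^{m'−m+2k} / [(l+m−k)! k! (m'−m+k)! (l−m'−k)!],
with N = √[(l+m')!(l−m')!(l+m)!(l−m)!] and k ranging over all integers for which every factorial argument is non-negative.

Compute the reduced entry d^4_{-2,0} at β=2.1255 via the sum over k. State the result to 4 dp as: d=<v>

d^4_{-2,0}(β=2.1255) via the finite sum:
c=cos(2.125500/2)=0.486471, s=sin(2.125500/2)=0.873697; N=√[2·720·24·24]=910.735966
k: max(0,(0)−(-2))=2 … min(4+(0),4−(-2))=4
  k=2: (−1)^0·910.7360/(96)·0.4865^6·0.8737^2 = +0.095981
  k=3: (−1)^1·910.7360/(36)·0.4865^4·0.8737^4 = -0.825584
  k=4: (−1)^2·910.7360/(96)·0.4865^2·0.8737^6 = +0.998618
d^4_{-2,0}(2.1255) = +0.095981 -0.825584 +0.998618 = +0.269015

d=0.2690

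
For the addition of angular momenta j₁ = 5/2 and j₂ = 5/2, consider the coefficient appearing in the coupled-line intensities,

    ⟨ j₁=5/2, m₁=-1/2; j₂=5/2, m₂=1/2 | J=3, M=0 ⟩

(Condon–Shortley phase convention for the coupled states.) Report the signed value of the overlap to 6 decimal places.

-0.298142

√[7·2!3!3!/9! · 2!3!3!2!3!3!] = √(36/5)
  +(−1)^0/∏(0,2,3,3,0,0)! = 1/72  (running 1/72)
  +(−1)^1/∏(1,1,2,2,1,1)! = -1/4  (running -17/72)
  +(−1)^2/∏(2,0,1,1,2,2)! = 1/8  (running -1/9)
⟨..|..⟩ = √(36/5)·(-1/9) = -0.298142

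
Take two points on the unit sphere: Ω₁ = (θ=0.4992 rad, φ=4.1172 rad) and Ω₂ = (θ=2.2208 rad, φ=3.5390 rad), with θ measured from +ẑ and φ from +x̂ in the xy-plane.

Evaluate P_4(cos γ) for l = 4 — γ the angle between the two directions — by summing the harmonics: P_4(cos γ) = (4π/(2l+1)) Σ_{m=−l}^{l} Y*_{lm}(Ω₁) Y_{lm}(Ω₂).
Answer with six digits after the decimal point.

0.215038

Expand P_4 via completeness: Σ_{m} conj(Y_{4,m}) at Ω₁ times Y_{4,m} at Ω₂ —
  term(m=-4) = (-0.002792, 0.003045)   from Y*(Ω₁)=(-0.016834, -0.016026), Y(Ω₂)=(-0.003347, -0.177705)
  term(m=-3) = (0.007514, -0.045459)   from Y*(Ω₁)=(0.117795, -0.025695), Y(Ω₂)=(0.141248, -0.355108)
  term(m=-2) = (0.044984, 0.102268)   from Y*(Ω₁)=(-0.125131, 0.312908), Y(Ω₂)=(0.232206, -0.236621)
  term(m=-1) = (0.039665, 0.025885)   from Y*(Ω₁)=(-0.267086, -0.394458), Y(Ω₂)=(-0.091677, 0.038480)
  term(m=+0) = (-0.024732, 0.000000)   from Y*(Ω₁)=(0.071005, -0.000000), Y(Ω₂)=(-0.348315, 0.000000)
  term(m=+1) = (0.039665, -0.025885)   from Y*(Ω₁)=(0.267086, -0.394458), Y(Ω₂)=(0.091677, 0.038480)
  term(m=+2) = (0.044984, -0.102268)   from Y*(Ω₁)=(-0.125131, -0.312908), Y(Ω₂)=(0.232206, 0.236621)
  term(m=+3) = (0.007514, 0.045459)   from Y*(Ω₁)=(-0.117795, -0.025695), Y(Ω₂)=(-0.141248, -0.355108)
  term(m=+4) = (-0.002792, -0.003045)   from Y*(Ω₁)=(-0.016834, 0.016026), Y(Ω₂)=(-0.003347, 0.177705)
Σ over m = (0.154010, -0.000000); ×(4π/9) → (0.215038, -0.000000). Real part: 0.215038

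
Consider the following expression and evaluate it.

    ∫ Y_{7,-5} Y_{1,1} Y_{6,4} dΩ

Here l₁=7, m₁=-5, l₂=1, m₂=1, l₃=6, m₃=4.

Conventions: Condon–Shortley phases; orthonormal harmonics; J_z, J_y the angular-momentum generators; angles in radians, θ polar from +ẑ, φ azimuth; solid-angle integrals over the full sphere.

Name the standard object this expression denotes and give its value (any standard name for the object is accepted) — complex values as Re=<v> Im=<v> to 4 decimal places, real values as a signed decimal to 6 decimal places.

Gaunt coefficient, -0.284256

This is a Gaunt coefficient — the integral of a triple product of spherical harmonics over the sphere.
Rules hold: Σm=0, L=14 even, 6≤6≤8.
N = 15·3·13 = 585
Δ = 2!·12!·0!/15! = 1/1365
Racah Σ t=1..1: t=1:−1/518400 = -1/518400
⇒ 3j(7 1 6; 0 0 0)² = 7/195, sgn -1
Racah Σ t=2..2: t=2:+1/14515200 = 1/14515200
⇒ 3j(7 1 6; -5 1 4)² = 22/455, sgn +1
4πI² = N·(3j₀)²·(3jₘ)² = 66/65
I = -1·√(1.01538/4π) = -0.28425647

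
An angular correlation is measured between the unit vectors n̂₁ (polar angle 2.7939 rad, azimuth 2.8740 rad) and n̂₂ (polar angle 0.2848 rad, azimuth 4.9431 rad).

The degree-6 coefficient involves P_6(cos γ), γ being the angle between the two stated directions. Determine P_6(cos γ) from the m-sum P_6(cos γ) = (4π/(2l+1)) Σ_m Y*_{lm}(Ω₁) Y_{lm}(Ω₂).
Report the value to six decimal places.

0.164314

Addition theorem: P_6(cos γ) = (4π/13) Σ_m Y*_{lm}(Ω₁) Y_{lm}(Ω₂), m = −6…6:
  [-6]  conj(Y_{6,-6})(Ω₁) = -0.000026-0.000755i ; Y_{6,-6}(Ω₂) = -0.000044+0.000234i ; Δ = +0.000000+0.000000i
  [-5]  conj(Y_{6,-5})(Ω₁) = +0.001667-0.007030i ; Y_{6,-5}(Ω₂) = +0.002571+0.001140i ; Δ = +0.000012-0.000016i
  [-4]  conj(Y_{6,-4})(Ω₁) = +0.020126-0.036804i ; Y_{6,-4}(Ω₂) = +0.012254-0.016188i ; Δ = -0.000349-0.000777i
  [-3]  conj(Y_{6,-3})(Ω₁) = +0.113145-0.117148i ; Y_{6,-3}(Ω₂) = -0.063107-0.076131i ; Δ = -0.016059-0.001221i
  [-2]  conj(Y_{6,-2})(Ω₁) = +0.353617-0.209661i ; Y_{6,-2}(Ω₂) = -0.285852+0.142132i ; Δ = -0.071283+0.110192i
  [-1]  conj(Y_{6,-1})(Ω₁) = +0.542870-0.148838i ; Y_{6,-1}(Ω₂) = +0.136253+0.580062i ; Δ = +0.160303+0.294619i
  [+0]  conj(Y_{6,0})(Ω₁) = +0.078136-0.000000i ; Y_{6,0}(Ω₂) = +0.316561+0.000000i ; Δ = +0.024735+0.000000i
  [+1]  conj(Y_{6,1})(Ω₁) = -0.542870-0.148838i ; Y_{6,1}(Ω₂) = -0.136253+0.580062i ; Δ = +0.160303-0.294619i
  [+2]  conj(Y_{6,2})(Ω₁) = +0.353617+0.209661i ; Y_{6,2}(Ω₂) = -0.285852-0.142132i ; Δ = -0.071283-0.110192i
  [+3]  conj(Y_{6,3})(Ω₁) = -0.113145-0.117148i ; Y_{6,3}(Ω₂) = +0.063107-0.076131i ; Δ = -0.016059+0.001221i
  [+4]  conj(Y_{6,4})(Ω₁) = +0.020126+0.036804i ; Y_{6,4}(Ω₂) = +0.012254+0.016188i ; Δ = -0.000349+0.000777i
  [+5]  conj(Y_{6,5})(Ω₁) = -0.001667-0.007030i ; Y_{6,5}(Ω₂) = -0.002571+0.001140i ; Δ = +0.000012+0.000016i
  [+6]  conj(Y_{6,6})(Ω₁) = -0.000026+0.000755i ; Y_{6,6}(Ω₂) = -0.000044-0.000234i ; Δ = +0.000000-0.000000i
Total Σ_m = +0.169984-0.000000i. Multiply by 0.966644: +0.164314-0.000000i. P_6(cos γ) = 0.164314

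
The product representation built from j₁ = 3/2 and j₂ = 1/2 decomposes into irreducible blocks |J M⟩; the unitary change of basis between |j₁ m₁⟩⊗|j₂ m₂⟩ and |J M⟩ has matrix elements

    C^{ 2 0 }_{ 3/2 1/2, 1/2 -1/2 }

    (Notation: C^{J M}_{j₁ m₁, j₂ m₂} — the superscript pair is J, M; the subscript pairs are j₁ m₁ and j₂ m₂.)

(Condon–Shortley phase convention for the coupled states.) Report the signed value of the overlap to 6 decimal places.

j₁+j₂−J=0  J+j₁−j₂=3  J−j₁+j₂=1  j₁+j₂+J+1=5
(j₁±m₁, j₂±m₂, J±M) = (2,1,0,1,2,2)
P² = 2
sum k=0..0:
  [0] +1/2 = 1/2
S = 1/2
C² = P²·S² = 1/2 ; C = +0.707107

+0.707107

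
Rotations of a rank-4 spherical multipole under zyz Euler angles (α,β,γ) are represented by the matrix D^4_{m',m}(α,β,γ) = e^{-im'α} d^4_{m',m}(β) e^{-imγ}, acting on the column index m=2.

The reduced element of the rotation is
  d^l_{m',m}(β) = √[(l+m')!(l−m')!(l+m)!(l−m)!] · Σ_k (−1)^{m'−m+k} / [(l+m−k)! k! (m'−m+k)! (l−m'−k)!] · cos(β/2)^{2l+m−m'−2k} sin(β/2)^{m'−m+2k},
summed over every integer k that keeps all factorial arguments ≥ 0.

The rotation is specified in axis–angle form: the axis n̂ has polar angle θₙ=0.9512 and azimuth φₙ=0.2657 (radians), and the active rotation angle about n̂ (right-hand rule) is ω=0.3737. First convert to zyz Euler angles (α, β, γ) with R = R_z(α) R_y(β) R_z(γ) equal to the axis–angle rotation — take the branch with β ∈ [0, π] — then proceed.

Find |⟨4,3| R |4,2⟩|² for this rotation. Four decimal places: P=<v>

Axis–angle → zyz. n̂ = (sinθₙcosφₙ, sinθₙsinφₙ, cosθₙ) = (+0.785545, +0.213774, +0.580707), ω = 0.3737.
R = I cosω + sinω [n̂]ₓ + (1−cosω) n̂n̂ᵀ gives
  R = [+0.973572, -0.200404, +0.109524; +0.223584, +0.934137, -0.278205; -0.046557, +0.295341, +0.954257]
β = atan2(√(R₁₃²+R₂₃²), R₃₃) = 0.303632; α = atan2(R₂₃, R₁₃) mod 2π = 5.087437; γ = atan2(R₃₂, −R₃₁) mod 2π = 1.414444
D^4_{3,2}(5.0874,0.3036,1.4144) = e^{-i·3·5.0874}·d^4_{3,2}(0.3036)·e^{-i·2·1.4144}. Compute d first:
With c≡cos(β/2)=0.988498 and s≡sin(β/2)=0.151233, N=[5040·1·720·2]^{1/2}=2693.993318
k∈{0,1} keeps every argument non-negative
  k=0: (−1)^1·2693.9933/(720)·0.9885^7·0.1512^1 = -0.521846
  k=1: (−1)^2·2693.9933/(240)·0.9885^5·0.1512^3 = +0.036644
d^4_{3,2}(0.3036) = -0.521846 +0.036644 = -0.485202
|D^4_{3,2}|² = |d^4_{3,2}(β)|² = (-0.485202)² = 0.235421 (the z-rotation phases have unit modulus)

P=0.2354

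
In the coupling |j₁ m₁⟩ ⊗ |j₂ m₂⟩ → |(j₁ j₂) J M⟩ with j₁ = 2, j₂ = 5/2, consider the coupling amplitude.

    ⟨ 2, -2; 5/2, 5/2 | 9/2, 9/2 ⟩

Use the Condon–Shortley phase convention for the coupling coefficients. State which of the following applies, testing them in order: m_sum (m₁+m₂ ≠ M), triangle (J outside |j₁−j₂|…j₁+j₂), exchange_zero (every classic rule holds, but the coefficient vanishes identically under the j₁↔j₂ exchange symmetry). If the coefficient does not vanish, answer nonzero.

m_sum

m-sum: m₁+m₂ = -2+5/2 = 1/2, M = 9/2  ✗ ⇒ coefficient is 0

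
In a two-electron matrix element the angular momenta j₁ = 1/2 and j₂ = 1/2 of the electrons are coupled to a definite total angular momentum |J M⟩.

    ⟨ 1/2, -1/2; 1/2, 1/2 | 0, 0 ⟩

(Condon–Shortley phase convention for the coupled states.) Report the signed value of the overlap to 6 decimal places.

j₁+j₂−J=1  J+j₁−j₂=0  J−j₁+j₂=0  j₁+j₂+J+1=2
(j₁±m₁, j₂±m₂, J±M) = (0,1,1,0,0,0)
P² = 1/2
sum k=1..1:
  [1] −1/1 = -1
S = -1
C² = P²·S² = 1/2 ; C = -0.707107

−√(1/2) = -0.707107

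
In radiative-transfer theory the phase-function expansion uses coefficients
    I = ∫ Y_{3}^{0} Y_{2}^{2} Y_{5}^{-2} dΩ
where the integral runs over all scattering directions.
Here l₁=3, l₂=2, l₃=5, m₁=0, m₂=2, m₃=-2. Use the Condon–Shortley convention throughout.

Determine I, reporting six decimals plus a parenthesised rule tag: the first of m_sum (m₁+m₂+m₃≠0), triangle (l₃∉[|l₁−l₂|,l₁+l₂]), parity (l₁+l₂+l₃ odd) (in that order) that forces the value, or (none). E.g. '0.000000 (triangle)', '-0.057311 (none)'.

m-sum 0 ✓  L=10 even ✓  1≤5≤5 ✓
Π(2lᵢ+1) = 7×5×11 = 385
triangle coeff Δ(3,2,5) = 1/2310
Σ_t [0,0]: t=0:+1/144 = 1/144
(3j)²=10/231 [(3 2 5; 0 0 0)], sign=-1
Σ_t [0,0]: t=0:+1/864 = 1/864
(3j)²=1/66 [(3 2 5; 0 2 -2)], sign=-1
⇒ 4πI² = 25/99
I = (+1)√(25/99/(4π)) = 0.14175797
No selection rule forces the value: the integral is nonzero (none).

0.141758 (none)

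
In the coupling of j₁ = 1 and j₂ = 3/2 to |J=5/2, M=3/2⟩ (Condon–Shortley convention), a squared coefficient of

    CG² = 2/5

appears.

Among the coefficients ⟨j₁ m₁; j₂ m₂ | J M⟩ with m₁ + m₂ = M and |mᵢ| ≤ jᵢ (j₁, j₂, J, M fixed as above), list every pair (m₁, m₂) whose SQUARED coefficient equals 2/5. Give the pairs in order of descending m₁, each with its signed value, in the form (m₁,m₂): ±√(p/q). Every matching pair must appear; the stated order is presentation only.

Admissible pairs with m₁+m₂ = M = 3/2: (0,3/2), (1,1/2)
  (m₁,m₂)=(1,1/2): CG² = 3/5, CG = +√(3/5)
  (m₁,m₂)=(0,3/2): CG² = 2/5, CG = +√(2/5)   ← matches the target
Pairs with CG² = 2/5: (0,3/2): +√(2/5)

(0,3/2): +√(2/5)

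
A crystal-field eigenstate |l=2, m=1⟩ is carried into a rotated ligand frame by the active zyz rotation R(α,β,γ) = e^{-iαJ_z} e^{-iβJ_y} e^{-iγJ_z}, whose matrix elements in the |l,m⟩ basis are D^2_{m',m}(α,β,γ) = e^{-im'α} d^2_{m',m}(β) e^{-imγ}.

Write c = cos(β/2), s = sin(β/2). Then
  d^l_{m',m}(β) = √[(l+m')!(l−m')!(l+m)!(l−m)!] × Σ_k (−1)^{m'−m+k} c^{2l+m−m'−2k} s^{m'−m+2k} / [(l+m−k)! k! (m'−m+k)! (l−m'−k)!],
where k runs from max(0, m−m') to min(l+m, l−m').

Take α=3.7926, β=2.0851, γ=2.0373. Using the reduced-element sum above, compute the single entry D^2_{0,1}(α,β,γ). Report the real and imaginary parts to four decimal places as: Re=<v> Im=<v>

Re=0.2359 Im=0.4685

D^2_{0,1}(3.7926,2.0851,2.0373) = e^{-i·0·3.7926}·d^2_{0,1}(2.0851)·e^{-i·1·2.0373}. Compute d first:
With c≡cos(β/2)=0.504019 and s≡sin(β/2)=0.863692, N=[2·2·6·1]^{1/2}=4.898979
k∈{1,2} keeps every argument non-negative
  k=1: (−1)^0·4.8990/(2)·0.5040^3·0.8637^1 = +0.270880
  k=2: (−1)^1·4.8990/(2)·0.5040^1·0.8637^3 = -0.795427
d^2_{0,1}(2.0851) = +0.270880 -0.795427 = -0.524547
Attach z-rotation phases: D = e^{-i(0)(3.7926)}·(-0.524547)·e^{-i(1)(2.0373)} = +0.235923+0.468497i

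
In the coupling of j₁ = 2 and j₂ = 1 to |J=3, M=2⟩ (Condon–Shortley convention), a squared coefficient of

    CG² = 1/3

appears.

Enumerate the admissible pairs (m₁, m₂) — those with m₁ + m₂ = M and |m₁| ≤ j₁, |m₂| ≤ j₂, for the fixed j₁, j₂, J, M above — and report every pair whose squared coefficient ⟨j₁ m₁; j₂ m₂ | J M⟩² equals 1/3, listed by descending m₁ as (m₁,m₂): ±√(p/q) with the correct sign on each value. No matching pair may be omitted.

Admissible pairs with m₁+m₂ = M = 2: (1,1), (2,0)
  (m₁,m₂)=(2,0): CG² = 1/3, CG = +√(1/3)   ← matches the target
  (m₁,m₂)=(1,1): CG² = 2/3, CG = +√(2/3)
Pairs with CG² = 1/3: (2,0): +√(1/3)

(2,0): +√(1/3)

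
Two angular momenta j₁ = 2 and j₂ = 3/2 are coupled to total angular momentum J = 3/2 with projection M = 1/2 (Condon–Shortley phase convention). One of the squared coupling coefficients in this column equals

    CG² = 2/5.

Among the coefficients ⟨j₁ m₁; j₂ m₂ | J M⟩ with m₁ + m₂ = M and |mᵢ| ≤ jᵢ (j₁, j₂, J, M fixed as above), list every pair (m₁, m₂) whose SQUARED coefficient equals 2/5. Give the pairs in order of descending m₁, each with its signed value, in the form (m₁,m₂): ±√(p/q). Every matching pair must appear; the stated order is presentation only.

(2,-3/2): +√(2/5); (-1,3/2): +√(2/5)

Admissible pairs with m₁+m₂ = M = 1/2: (-1,3/2), (0,1/2), (1,-1/2), (2,-3/2)
  (m₁,m₂)=(2,-3/2): CG² = 2/5, CG = +√(2/5)   ← matches the target
  (m₁,m₂)=(1,-1/2): CG² = 0/1, CG = 0
  (m₁,m₂)=(0,1/2): CG² = 1/5, CG = −√(1/5)
  (m₁,m₂)=(-1,3/2): CG² = 2/5, CG = +√(2/5)   ← matches the target
Pairs with CG² = 2/5: (2,-3/2): +√(2/5); (-1,3/2): +√(2/5)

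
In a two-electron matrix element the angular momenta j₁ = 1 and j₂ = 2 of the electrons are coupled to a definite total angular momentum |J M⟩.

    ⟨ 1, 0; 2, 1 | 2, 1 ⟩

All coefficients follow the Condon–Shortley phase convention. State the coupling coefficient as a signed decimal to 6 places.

√[5·1!1!3!/6! · 1!1!3!1!3!1!] = √(3/2)
  +(−1)^0/∏(0,1,1,3,0,0)! = 1/6  (running 1/6)
  +(−1)^1/∏(1,0,0,2,1,1)! = -1/2  (running -1/3)
⟨..|..⟩ = √(3/2)·(-1/3) = -0.408248

-0.408248  (= −√(1/6))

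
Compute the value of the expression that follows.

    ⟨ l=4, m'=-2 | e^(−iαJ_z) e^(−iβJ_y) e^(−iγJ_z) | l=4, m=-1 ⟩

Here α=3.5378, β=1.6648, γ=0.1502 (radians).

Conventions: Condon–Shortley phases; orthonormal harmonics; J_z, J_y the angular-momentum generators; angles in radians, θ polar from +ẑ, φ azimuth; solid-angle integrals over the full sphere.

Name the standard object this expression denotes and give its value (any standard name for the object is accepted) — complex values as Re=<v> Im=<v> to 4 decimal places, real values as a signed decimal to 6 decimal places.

Wigner D-matrix element, Re=-0.0206 Im=-0.0283

This is a Wigner D-matrix element — the rotation-matrix element ⟨l m'| R(α,β,γ) |l m⟩ in the angular-momentum basis.
First d^4_{-2,-1}(β=1.6648), then the phase factors e^{-i(-2)α} and e^{-i(-1)γ}:
c=cos(1.664800/2)=0.673103, s=sin(1.664800/2)=0.739549; N=√[2·720·6·120]=1018.233765
The bounds max(0,m−m')=1 and min(l+m,l−m')=3 give 3 terms
  k=1: (−1)^0·1018.2338/(240)·0.6731^7·0.7395^1 = +0.196414
  k=2: (−1)^1·1018.2338/(48)·0.6731^5·0.7395^3 = -1.185534
  k=3: (−1)^2·1018.2338/(72)·0.6731^3·0.7395^5 = +0.954100
d^4_{-2,-1}(1.6648) = +0.196414 -1.185534 +0.954100 = -0.035020
Attach z-rotation phases: D = e^{-i(-2)(3.5378)}·(-0.035020)·e^{-i(-1)(0.1502)} = -0.020580-0.028335i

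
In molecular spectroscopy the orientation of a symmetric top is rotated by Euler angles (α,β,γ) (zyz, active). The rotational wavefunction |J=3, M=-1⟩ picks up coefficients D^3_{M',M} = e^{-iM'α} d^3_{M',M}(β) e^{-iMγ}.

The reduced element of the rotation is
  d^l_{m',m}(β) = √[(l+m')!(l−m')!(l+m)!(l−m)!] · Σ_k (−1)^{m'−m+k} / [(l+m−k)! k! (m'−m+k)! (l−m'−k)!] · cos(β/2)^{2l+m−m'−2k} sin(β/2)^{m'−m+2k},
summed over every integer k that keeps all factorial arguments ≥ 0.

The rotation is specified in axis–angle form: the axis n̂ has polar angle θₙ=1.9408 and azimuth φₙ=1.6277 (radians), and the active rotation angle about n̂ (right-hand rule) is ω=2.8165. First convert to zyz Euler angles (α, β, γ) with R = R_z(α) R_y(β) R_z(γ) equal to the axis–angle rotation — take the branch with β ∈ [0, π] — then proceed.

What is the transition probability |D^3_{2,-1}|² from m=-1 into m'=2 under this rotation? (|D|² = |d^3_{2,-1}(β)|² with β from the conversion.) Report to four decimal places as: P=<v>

P=0.2709

Axis–angle → zyz. n̂ = (sinθₙcosφₙ, sinθₙsinφₙ, cosθₙ) = (-0.053024, +0.930817, -0.361619), ω = 2.8165.
R = I cosω + sinω [n̂]ₓ + (1−cosω) n̂n̂ᵀ gives
  R = [-0.942145, +0.019373, +0.334644; -0.211626, +0.739837, -0.638635; -0.259955, -0.672507, -0.692934]
β = atan2(√(R₁₃²+R₂₃²), R₃₃) = 2.336347; α = atan2(R₂₃, R₁₃) mod 2π = 5.195051; γ = atan2(R₃₂, −R₃₁) mod 2π = 5.081244
D^3_{2,-1}(5.1951,2.3363,5.0812) = e^{-i·2·5.1951}·d^3_{2,-1}(2.3363)·e^{-i·-1·5.0812}. Compute d first:
With c≡cos(β/2)=0.391833 and s≡sin(β/2)=0.920036, N=[120·1·2·24]^{1/2}=75.894664
The bounds max(0,m−m')=0 and min(l+m,l−m')=1 give 2 terms
  k=0: (−1)^3·75.8947/(12)·0.3918^3·0.9200^3 = -0.296311
  k=1: (−1)^4·75.8947/(24)·0.3918^1·0.9200^5 = +0.816819
d^3_{2,-1}(2.3363) = -0.296311 +0.816819 = +0.520509
|D^3_{2,-1}|² = |d^3_{2,-1}(β)|² = (+0.520509)² = 0.270929 (the z-rotation phases have unit modulus)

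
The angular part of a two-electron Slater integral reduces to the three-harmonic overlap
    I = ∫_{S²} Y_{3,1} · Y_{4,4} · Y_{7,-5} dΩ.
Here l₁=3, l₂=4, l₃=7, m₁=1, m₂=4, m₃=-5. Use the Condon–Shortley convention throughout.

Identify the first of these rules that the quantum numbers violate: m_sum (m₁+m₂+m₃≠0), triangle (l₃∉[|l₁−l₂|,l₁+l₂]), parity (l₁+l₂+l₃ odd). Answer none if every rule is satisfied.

azimuthal sum: 1 + 4 − 5 = 0  ✓
1 ≤ 7 ≤ 7 (triangle on l)  ✓
L = 3 + 4 + 7 = 14 (even)  ✓

none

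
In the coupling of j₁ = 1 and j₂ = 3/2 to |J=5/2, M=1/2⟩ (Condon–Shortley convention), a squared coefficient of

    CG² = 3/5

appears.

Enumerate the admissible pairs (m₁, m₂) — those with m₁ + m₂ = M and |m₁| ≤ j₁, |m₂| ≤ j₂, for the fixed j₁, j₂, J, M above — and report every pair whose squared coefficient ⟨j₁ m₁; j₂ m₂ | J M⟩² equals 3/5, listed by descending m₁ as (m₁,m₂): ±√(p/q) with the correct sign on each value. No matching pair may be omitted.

Admissible pairs with m₁+m₂ = M = 1/2: (-1,3/2), (0,1/2), (1,-1/2)
  (m₁,m₂)=(1,-1/2): CG² = 3/10, CG = +√(3/10)
  (m₁,m₂)=(0,1/2): CG² = 3/5, CG = +√(3/5)   ← matches the target
  (m₁,m₂)=(-1,3/2): CG² = 1/10, CG = +√(1/10)
Pairs with CG² = 3/5: (0,1/2): +√(3/5)

(0,1/2): +√(3/5)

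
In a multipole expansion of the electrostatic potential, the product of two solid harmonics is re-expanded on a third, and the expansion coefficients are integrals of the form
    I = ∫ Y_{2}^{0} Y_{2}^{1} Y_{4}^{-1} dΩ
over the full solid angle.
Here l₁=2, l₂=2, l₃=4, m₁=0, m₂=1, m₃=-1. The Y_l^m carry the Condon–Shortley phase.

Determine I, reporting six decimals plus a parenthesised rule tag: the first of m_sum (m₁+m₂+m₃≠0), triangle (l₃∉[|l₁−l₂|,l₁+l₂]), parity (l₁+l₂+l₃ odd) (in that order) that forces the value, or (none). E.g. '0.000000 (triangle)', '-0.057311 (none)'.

-0.220728 (none)

m-sum 0 ✓  L=8 even ✓  0≤4≤4 ✓
Π(2lᵢ+1) = 5×5×9 = 225
triangle coeff Δ(2,2,4) = 1/630
Σ_t [0,0]: t=0:+1/16 = 1/16
(3j)²=2/35 [(2 2 4; 0 0 0)], sign=+1
Σ_t [0,0]: t=0:+1/24 = 1/24
(3j)²=1/21 [(2 2 4; 0 1 -1)], sign=-1
⇒ 4πI² = 30/49
I = (-1)√(30/49/(4π)) = -0.22072812
No selection rule forces the value: the integral is nonzero (none).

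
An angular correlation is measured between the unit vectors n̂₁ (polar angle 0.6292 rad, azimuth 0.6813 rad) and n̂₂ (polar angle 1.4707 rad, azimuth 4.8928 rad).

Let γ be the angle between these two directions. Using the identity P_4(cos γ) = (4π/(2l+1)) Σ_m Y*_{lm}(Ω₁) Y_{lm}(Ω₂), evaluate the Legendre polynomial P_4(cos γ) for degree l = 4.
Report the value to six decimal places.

Expand P_4 via completeness: Σ_{m} conj(Y_{4,m}) at Ω₁ times Y_{4,m} at Ω₂ —
  m=-4: (-0.048544, 0.021469) × (0.325617, -0.286536) = (-0.009655, 0.020900)  (running Σ = (-0.009655, 0.020900))
  m=-3: (-0.093980, 0.183600) × (-0.063477, -0.105600) = (0.025354, -0.001730)  (running Σ = (0.015699, 0.019170))
  m=-2: (0.085626, 0.405317) × (0.288198, -0.108749) = (0.068755, 0.107500)  (running Σ = (0.084454, 0.126670))
  m=-1: (0.275499, 0.223378) × (-0.024731, -0.135591) = (0.023475, -0.042880)  (running Σ = (0.107928, 0.083790))
  m=0: (-0.175090, -0.000000) × (0.286035, 0.000000) = (-0.050082, -0.000000)  (running Σ = (0.057846, 0.083790))
  m=1: (-0.275499, 0.223378) × (0.024731, -0.135591) = (0.023475, 0.042880)  (running Σ = (0.081321, 0.126670))
  m=2: (0.085626, -0.405317) × (0.288198, 0.108749) = (0.068755, -0.107500)  (running Σ = (0.150076, 0.019170))
  m=3: (0.093980, 0.183600) × (0.063477, -0.105600) = (0.025354, 0.001730)  (running Σ = (0.175430, 0.020900))
  m=4: (-0.048544, -0.021469) × (0.325617, 0.286536) = (-0.009655, -0.020900)  (running Σ = (0.165775, -0.000000))
Σ over m = (0.165775, -0.000000); ×(4π/9) → (0.231465, -0.000000). Real part: 0.231465

0.231465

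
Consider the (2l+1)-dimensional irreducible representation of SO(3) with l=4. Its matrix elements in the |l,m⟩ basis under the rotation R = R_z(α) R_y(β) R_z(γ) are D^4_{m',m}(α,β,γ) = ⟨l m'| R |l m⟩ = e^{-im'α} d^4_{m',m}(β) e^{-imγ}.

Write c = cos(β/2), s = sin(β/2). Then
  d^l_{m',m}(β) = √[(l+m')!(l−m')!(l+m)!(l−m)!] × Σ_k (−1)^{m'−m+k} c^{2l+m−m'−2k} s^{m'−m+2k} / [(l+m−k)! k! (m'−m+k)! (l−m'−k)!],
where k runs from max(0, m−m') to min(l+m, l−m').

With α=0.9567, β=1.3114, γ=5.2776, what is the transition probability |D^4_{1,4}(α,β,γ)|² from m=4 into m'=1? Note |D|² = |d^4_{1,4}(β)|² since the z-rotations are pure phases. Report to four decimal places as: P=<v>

P=0.2816

First d^4_{1,4}(β=1.3114), then the phase factors e^{-i(1)α} and e^{-i(4)γ}:
Half-angle: c=0.792621, s=0.609714. N=√(120·6·40320·1)=5387.986637
k∈{3} keeps every argument non-negative
  k=3: (−1)^0·5387.9866/(720)·0.7926^5·0.6097^3 = +0.530642
d^4_{1,4}(1.3114) = +0.530642
|D^4_{1,4}|² = |d^4_{1,4}(β)|² = (+0.530642)² = 0.281581 (the z-rotation phases have unit modulus)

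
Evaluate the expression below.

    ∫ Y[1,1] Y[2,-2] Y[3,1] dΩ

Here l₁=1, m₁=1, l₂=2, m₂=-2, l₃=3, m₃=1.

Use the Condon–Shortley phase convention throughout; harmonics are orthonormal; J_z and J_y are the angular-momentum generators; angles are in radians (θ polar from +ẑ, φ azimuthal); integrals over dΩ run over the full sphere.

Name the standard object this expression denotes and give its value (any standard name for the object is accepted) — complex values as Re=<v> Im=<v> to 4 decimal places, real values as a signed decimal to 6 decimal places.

This is a Gaunt coefficient — the integral of a triple product of spherical harmonics over the sphere.
Checks pass: Σm=0; 6 even; l₃=3∈[1,3].
(2·1+1)(2·2+1)(2·3+1) = 105
Δ: 0! 2! 4! / 7! → 1/105
sum: t=0:+1/4 = 1/4
3j²(1 2 3; 0 0 0) = Δ·Π!·Σ² = 3/35  (sign -1)
sum: t=0:+1/48 = 1/48
3j²(1 2 3; 1 -2 1) = Δ·Π!·Σ² = 1/105  (sign +1)
combine: 4πI² = 105·3/35·1/105 = 3/35
take √, sign -1: I = -0.08258890

Gaunt coefficient, -0.082589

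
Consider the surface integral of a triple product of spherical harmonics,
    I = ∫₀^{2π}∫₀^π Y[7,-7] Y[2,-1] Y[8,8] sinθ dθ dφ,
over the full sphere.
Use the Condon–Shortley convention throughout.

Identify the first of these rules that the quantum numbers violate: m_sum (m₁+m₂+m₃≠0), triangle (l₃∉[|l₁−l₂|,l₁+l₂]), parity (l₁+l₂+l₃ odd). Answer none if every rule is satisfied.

parity

Σmᵢ = 0  ✓
l₃∈[|l₁−l₂|,l₁+l₂]=[5,9], have l₃=8  ✓
Σlᵢ = 17 ⇒ odd  ✗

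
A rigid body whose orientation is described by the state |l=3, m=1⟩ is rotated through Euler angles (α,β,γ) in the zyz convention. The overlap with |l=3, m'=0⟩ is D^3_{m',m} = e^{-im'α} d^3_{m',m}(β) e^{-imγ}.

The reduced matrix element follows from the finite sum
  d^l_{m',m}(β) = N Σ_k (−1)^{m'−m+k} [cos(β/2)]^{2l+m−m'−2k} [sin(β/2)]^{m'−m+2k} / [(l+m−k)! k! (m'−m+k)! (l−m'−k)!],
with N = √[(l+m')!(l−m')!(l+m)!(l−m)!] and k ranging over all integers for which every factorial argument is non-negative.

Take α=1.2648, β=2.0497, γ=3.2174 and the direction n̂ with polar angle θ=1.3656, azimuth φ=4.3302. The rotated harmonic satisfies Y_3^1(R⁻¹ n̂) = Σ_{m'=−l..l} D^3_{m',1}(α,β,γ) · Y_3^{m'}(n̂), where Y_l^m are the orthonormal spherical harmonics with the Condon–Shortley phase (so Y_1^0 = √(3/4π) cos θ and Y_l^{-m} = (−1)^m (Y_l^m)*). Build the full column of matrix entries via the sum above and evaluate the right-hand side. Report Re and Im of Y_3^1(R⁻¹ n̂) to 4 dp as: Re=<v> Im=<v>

Re=0.3196 Im=0.0629

Need the full column D^3_{m',1} for m'=−3..3 at α=1.2648, β=2.0497, γ=3.2174.
cos(β/2)=0.519227, sin(β/2)=0.854636
d^3_{-3,1}: single k=4 term ⇒ +0.557039;  D = +0.466856+0.303872i
d^3_{-2,1}: k∈[3..4] ⇒ +0.552645 -0.748625 = -0.195980;  D = -0.151423+0.124416i
d^3_{-1,1}: k∈[2..4] ⇒ +0.318525 -1.150615 +0.389662 = -0.442428;  D = +0.164846+0.410571i
d^3_{0,1}: k∈[1..3] ⇒ +0.111727 -0.908088 +0.820077 = +0.023716;  D = -0.023648+0.001796i
d^3_{1,1}: k∈[0..2] ⇒ +0.019595 -0.424700 +0.862961 = +0.457856;  D = -0.104465+0.445780i
d^3_{2,1}: k∈[0..1] ⇒ -0.101992 +0.552645 = +0.450652;  D = +0.387409+0.230220i
d^3_{3,1}: single k=0 term ⇒ +0.205607;  D = +0.153403-0.136901i
Y_3^{m'}(θ=1.3656,φ=4.3302) and Σ D·Y over m':
  (+0.4669+0.3039i)·(+0.3568-0.1612i)  (-0.1514+0.1244i)·(-0.1441-0.1381i)  (+0.1648+0.4106i)·(+0.0935-0.2326i)  (-0.0236+0.0018i)·(-0.2123+0.0000i)  (-0.1045+0.4458i)·(-0.0935-0.2326i)  (+0.3874+0.2302i)·(-0.1441+0.1381i)  (+0.1534-0.1369i)·(-0.3568-0.1612i)
Y_3^1(R⁻¹ n̂) = +0.319552+0.062934i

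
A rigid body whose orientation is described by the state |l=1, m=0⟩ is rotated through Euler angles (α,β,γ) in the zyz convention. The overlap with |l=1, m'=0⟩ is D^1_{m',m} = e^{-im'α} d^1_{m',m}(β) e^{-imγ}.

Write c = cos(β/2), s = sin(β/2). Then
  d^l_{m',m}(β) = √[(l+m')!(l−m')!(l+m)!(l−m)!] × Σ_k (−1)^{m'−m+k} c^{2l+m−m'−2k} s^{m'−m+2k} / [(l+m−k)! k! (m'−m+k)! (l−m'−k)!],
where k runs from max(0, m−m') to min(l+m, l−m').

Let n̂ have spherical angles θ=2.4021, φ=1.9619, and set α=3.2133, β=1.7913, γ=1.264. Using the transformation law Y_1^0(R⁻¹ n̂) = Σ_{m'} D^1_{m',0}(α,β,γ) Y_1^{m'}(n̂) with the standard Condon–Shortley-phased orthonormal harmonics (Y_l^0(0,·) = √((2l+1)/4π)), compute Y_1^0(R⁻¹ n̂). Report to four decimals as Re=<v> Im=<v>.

Re=0.1798 Im=0.0000

Need the full column D^1_{m',0} for m'=−1..1 at α=3.2133, β=1.7913, γ=1.2640.
cos(β/2)=0.625012, sin(β/2)=0.780616
d^1_{-1,0}: single k=1 term ⇒ +0.689986;  D = -0.688213-0.049435i
d^1_{0,0}: k∈[0..1] ⇒ +0.390639 -0.609361 = -0.218721;  D = -0.218721+0.000000i
d^1_{1,0}: single k=0 term ⇒ -0.689986;  D = +0.688213-0.049435i
Y_1^{m'}(θ=2.4021,φ=1.9619) and Σ D·Y over m':
  (-0.6882-0.0494i)·(-0.0888-0.2153i)  (-0.2187+0.0000i)·(-0.3610+0.0000i)  (+0.6882-0.0494i)·(+0.0888-0.2153i)
Y_1^0(R⁻¹ n̂) = +0.179842+0.000000i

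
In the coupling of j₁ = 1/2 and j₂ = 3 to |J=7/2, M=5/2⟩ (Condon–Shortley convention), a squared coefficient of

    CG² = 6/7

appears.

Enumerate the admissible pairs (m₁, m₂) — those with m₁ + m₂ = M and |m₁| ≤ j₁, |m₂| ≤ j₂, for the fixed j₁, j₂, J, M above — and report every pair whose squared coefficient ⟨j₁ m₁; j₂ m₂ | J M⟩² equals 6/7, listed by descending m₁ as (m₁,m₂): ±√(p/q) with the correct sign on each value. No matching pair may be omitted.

(1/2,2): +√(6/7)

Admissible pairs with m₁+m₂ = M = 5/2: (-1/2,3), (1/2,2)
  (m₁,m₂)=(1/2,2): CG² = 6/7, CG = +√(6/7)   ← matches the target
  (m₁,m₂)=(-1/2,3): CG² = 1/7, CG = +√(1/7)
Pairs with CG² = 6/7: (1/2,2): +√(6/7)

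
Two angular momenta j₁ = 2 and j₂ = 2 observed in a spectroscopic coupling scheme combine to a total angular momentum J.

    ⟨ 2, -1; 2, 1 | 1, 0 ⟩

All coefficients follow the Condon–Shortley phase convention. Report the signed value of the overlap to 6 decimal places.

+√(1/10) ≈ +0.316228

√[3·3!1!1!/6! · 1!3!3!1!1!1!] = √(9/10)
  +(−1)^2/∏(2,1,1,1,0,0)! = 1/2  (running 1/2)
  +(−1)^3/∏(3,0,0,0,1,1)! = -1/6  (running 1/3)
⟨..|..⟩ = √(9/10)·(1/3) = +0.316228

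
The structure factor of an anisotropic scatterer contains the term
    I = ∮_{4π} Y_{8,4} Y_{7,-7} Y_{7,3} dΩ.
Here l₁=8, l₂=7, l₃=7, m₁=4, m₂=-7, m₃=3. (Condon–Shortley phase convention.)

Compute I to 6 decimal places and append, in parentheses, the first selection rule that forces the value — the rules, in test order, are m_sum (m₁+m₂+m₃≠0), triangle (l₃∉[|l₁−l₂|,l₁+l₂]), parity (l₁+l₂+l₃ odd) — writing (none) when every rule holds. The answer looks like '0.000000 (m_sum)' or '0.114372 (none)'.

m-sum 0 ✓  L=22 even ✓  1≤7≤15 ✓
Π(2lᵢ+1) = 17×15×15 = 3825
triangle coeff Δ(8,7,7) = 1/22086194130
Σ_t [1,7]: t=1:−1/18289152000 t=2:+1/248832000 t=3:−1/24883200 t=4:+1/11943936 t=5:−1/24883200 t=6:+1/248832000 t=7:−1/18289152000 = 11/975421440
(3j)²=1750/289731 [(8 7 7; 0 0 0)], sign=-1
Σ_t [0,0]: t=0:+1/16721510400 = 1/16721510400
(3j)²=105/7429 [(8 7 7; 4 -7 3)], sign=+1
⇒ 4πI² = 13781250/42204149
I = (-1)√(13781250/42204149/(4π)) = -0.16119880
No selection rule forces the value: the integral is nonzero (none).

-0.161199 (none)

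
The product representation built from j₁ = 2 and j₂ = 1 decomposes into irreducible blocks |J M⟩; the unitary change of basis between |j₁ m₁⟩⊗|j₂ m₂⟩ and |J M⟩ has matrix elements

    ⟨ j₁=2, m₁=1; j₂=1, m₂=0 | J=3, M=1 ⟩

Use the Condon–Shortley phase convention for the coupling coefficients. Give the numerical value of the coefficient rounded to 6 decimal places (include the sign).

triangle: 0!·4!·2!/7! = 48/5040
(j±m)!: 3!·1!·1!·1!·4!·2! = 288
prefactor² = (2J+1)·Δ·N² = 96/5
  k=0: +1/(0!·0!·1!·1!·3!·1!) = 1/6
Σ = 1/6  ⇒  CG² = 96/5·(1/6)² = 8/15
CG = +√(8/15) = +0.730297

+0.730297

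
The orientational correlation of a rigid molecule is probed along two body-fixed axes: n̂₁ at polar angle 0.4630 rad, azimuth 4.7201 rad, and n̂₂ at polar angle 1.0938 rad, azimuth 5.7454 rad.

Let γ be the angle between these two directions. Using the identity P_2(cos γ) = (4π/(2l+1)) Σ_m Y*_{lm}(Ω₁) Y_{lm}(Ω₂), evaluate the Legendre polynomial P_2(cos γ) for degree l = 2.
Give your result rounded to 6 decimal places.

Summing Y*_{l m}(θ₁,φ₁)·Y_{l m}(θ₂,φ₂) over m ∈ [−2, 2]; prefactor 4π/(2·2+1) = 2.513274:
  [-2]  conj(Y_{2,-2})(Ω₁) = -0.07705 - 0.00119j ; Y_{2,-2}(Ω₂) = 0.14488 + 0.26823j ; Δ = -0.01084 - 0.02084j
  [-1]  conj(Y_{2,-1})(Ω₁) = 0.00238 - 0.30871j ; Y_{2,-1}(Ω₂) = 0.27062 + 0.16140j ; Δ = 0.05047 - 0.08316j
  [+0]  conj(Y_{2,0})(Ω₁) = 0.44204 + 0.00000j ; Y_{2,0}(Ω₂) = -0.11595 + 0.00000j ; Δ = -0.05126 + 0.00000j
  [+1]  conj(Y_{2,1})(Ω₁) = -0.00238 - 0.30871j ; Y_{2,1}(Ω₂) = -0.27062 + 0.16140j ; Δ = 0.05047 + 0.08316j
  [+2]  conj(Y_{2,2})(Ω₁) = -0.07705 + 0.00119j ; Y_{2,2}(Ω₂) = 0.14488 - 0.26823j ; Δ = -0.01084 + 0.02084j
Accumulated sum 0.02800 - 0.00000j; after 4π/(2l+1) scaling, 0.07037 - 0.00000j ⇒ P_2 = 0.070371

0.070371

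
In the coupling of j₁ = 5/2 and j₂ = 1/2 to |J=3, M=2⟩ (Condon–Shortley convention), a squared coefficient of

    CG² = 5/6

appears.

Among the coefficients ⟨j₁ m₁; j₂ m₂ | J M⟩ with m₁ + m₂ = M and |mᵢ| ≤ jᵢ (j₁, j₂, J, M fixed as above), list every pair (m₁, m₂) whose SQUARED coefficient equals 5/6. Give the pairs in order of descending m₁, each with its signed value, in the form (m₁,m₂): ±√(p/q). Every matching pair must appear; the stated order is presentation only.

(3/2,1/2): +√(5/6)

Admissible pairs with m₁+m₂ = M = 2: (3/2,1/2), (5/2,-1/2)
  (m₁,m₂)=(5/2,-1/2): CG² = 1/6, CG = +√(1/6)
  (m₁,m₂)=(3/2,1/2): CG² = 5/6, CG = +√(5/6)   ← matches the target
Pairs with CG² = 5/6: (3/2,1/2): +√(5/6)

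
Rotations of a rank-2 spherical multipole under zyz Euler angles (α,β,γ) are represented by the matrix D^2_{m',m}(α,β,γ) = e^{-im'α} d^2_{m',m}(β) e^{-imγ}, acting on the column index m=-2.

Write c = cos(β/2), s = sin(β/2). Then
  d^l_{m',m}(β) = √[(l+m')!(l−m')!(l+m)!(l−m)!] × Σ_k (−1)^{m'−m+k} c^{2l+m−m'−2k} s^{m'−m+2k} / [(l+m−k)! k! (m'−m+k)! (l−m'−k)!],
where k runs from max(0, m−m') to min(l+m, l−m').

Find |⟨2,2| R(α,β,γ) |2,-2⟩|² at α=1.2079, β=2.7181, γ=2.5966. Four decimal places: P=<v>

First d^2_{2,-2}(β=2.7181), then the phase factors e^{-i(2)α} and e^{-i(-2)γ}:
Half-angle: c=0.210168, s=0.977665. N=√(24·1·1·24)=24.000000
k∈{0} keeps every argument non-negative
  k=0: (−1)^4·24.0000/(24)·0.2102^0·0.9777^4 = +0.913610
d^2_{2,-2}(2.7181) = +0.913610
|D^2_{2,-2}|² = |d^2_{2,-2}(β)|² = (+0.913610)² = 0.834684 (the z-rotation phases have unit modulus)

P=0.8347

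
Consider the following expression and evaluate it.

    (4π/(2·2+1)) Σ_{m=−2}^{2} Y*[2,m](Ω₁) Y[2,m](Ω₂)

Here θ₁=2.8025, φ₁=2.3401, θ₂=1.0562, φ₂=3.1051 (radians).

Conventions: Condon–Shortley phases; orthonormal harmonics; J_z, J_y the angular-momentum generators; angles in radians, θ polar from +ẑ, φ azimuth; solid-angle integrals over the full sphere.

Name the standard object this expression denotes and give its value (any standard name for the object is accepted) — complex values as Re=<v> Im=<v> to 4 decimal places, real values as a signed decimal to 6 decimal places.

Legendre polynomial (addition theorem), -0.402249

This sum is the spherical-harmonic addition theorem: it equals the Legendre polynomial P_l(cos γ) of the angle γ between the two directions.
Addition theorem: P_2(cos γ) = (4π/5) Σ_m Y*_{lm}(Ω₁) Y_{lm}(Ω₂), m = −2…2:
  [-2]  conj(Y_{2,-2})(Ω₁) = (-0.001375, -0.042717) ; Y_{2,-2}(Ω₂) = (0.291922, 0.021344) ; Δ = (0.000510, -0.012499)
  [-1]  conj(Y_{2,-1})(Ω₁) = (0.168581, -0.174097) ; Y_{2,-1}(Ω₂) = (-0.330771, -0.012076) ; Δ = (-0.057864, 0.055550)
  [+0]  conj(Y_{2,0})(Ω₁) = (0.526095, -0.000000) ; Y_{2,0}(Ω₂) = (-0.086186, 0.000000) ; Δ = (-0.045342, 0.000000)
  [+1]  conj(Y_{2,1})(Ω₁) = (-0.168581, -0.174097) ; Y_{2,1}(Ω₂) = (0.330771, -0.012076) ; Δ = (-0.057864, -0.055550)
  [+2]  conj(Y_{2,2})(Ω₁) = (-0.001375, 0.042717) ; Y_{2,2}(Ω₂) = (0.291922, -0.021344) ; Δ = (0.000510, 0.012499)
Total Σ_m = (-0.160050, 0.000000). Multiply by 2.513274: (-0.402249, 0.000000). P_2(cos γ) = -0.402249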